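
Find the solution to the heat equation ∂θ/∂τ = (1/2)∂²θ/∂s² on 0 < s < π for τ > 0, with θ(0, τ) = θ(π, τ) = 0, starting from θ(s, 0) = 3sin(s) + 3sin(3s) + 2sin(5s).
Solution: Using separation of variables θ = X(s)G(τ):
Eigenfunctions: sin(ns), n = 1, 2, 3, ...
General solution: θ(s, τ) = Σ c_n sin(ns) exp(-n² τ/2)
Matching θ(s,0) = 3sin(s) + 3sin(3s) + 2sin(5s) term by term: c_1=3, c_3=3, c_5=2.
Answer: θ(s, τ) = 3exp(-τ/2)sin(s) + 3exp(-9τ/2)sin(3s) + 2exp(-25τ/2)sin(5s)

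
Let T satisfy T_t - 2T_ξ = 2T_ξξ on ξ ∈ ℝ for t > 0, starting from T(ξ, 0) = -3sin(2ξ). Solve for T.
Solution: Change to a moving frame: let η = ξ + 2t, σ = t and write T(ξ,t) = u(η,σ).
By the chain rule T_t = u_σ + 2u_η, T_ξ = u_η, T_ξξ = u_ηη.
Then T_t - 2T_ξ = u_σ: the advection term cancels and the PDE becomes the heat equation u_σ = 2u_ηη on η ∈ ℝ.
Initial data: u(η,0) = T(η,0) = -3sin(2η).
On η ∈ ℝ each mode satisfies (sin(nη))″ = -n² sin(nη), so exp(-2n²σ) sin(nη) solves the heat equation; by superposition u(η,σ) = Σ c_n exp(-2n²σ) sin(nη).
Reading off the coefficients: c_2=-3, so u(η,σ) = -3exp(-8σ)sin(2η).
Substituting back η = ξ + 2t, σ = t: T(ξ,t) = u(ξ + 2t, t).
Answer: T(ξ, t) = -3exp(-8t)sin(4t + 2ξ)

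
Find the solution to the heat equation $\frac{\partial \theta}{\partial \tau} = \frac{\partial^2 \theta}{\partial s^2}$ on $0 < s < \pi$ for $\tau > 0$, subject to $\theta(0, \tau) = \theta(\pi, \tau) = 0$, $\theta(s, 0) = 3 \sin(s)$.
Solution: Using separation of variables $\theta = X(s)G(\tau)$:
Eigenfunctions: $\sin(ns)$, $n = 1, 2, 3, \ldots$
General solution: $\theta(s, \tau) = \sum c_n \sin(ns) e^{-n^2 \tau}$
Matching $\theta(s,0) = 3 \sin(s)$ term by term: $c_1=3$.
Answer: $\theta(s, \tau) = 3 e^{-\tau} \sin(s)$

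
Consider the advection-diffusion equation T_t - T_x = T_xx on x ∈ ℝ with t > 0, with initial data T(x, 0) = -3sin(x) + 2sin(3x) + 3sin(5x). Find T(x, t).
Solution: Moving frame: η = x + t, σ = t, T = u(η,σ), so T_t = u_σ + u_η and T_xx = u_ηη.
Hence T_t - T_x = u_σ and the PDE becomes the heat equation u_σ = u_ηη on η ∈ ℝ.
Initial data: u(η,0) = T(η,0) = -3sin(η) + 2sin(3η) + 3sin(5η). Each mode sin(nη) decays as exp(-n²σ) on ℝ, so u(η,σ) = Σ c_n exp(-n²σ) sin(nη) with c_1=-3, c_3=2, c_5=3: u(η,σ) = -3exp(-σ)sin(η) + 2exp(-9σ)sin(3η) + 3exp(-25σ)sin(5η).
Substituting back: T(x,t) = u(x + t, t).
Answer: T(x, t) = -3exp(-t)sin(t + x) + 2exp(-9t)sin(3t + 3x) + 3exp(-25t)sin(5t + 5x)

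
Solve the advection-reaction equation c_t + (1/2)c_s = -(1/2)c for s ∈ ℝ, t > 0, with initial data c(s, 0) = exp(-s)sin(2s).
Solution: Substitute c = exp(-s)u, i.e. u = exp(s)c.
By the product rule, c_s = exp(-s)(u_s - u), c_t = exp(-s)u_t.
Substituting into the PDE and dividing by exp(-s): u_t + (1/2)(u_s - u) = -(1/2)u.
The lower-order terms cancel, leaving the standard advection equation u_t + (1/2)u_s = 0.
Initial data for u: u(s,0) = exp(s)c(s,0) = sin(2s).
Solve for u:
  By method of characteristics (waves move right with speed 1/2):
  Along characteristics s - (1/2)t = const, u is constant, so u(s,t) = f(s - (1/2)t) with f = u(·, 0).
Hence u(s,t) = sin(2s - t).
Transform back: c(s,t) = exp(-s)u(s,t).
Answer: c(s, t) = exp(-s)sin(2s - t)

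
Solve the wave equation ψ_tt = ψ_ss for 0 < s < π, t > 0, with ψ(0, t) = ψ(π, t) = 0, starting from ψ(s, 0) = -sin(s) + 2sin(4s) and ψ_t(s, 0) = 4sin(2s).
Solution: Separating variables: ψ = Σ [A_n cos(ω_n t) + B_n sin(ω_n t)] sin(ns), ω_n = n. From ICs (B_n = velocity coefficient / ω_n): A_1=-1, A_4=2, B_2=2.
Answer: ψ(s, t) = -sin(s)cos(t) + 2sin(2s)sin(2t) + 2sin(4s)cos(4t)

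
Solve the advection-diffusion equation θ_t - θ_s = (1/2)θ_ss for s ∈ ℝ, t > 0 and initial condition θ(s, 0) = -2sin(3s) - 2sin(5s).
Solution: Change to a moving frame: let η = s + t, σ = t and write θ(s,t) = u(η,σ).
By the chain rule θ_t = u_σ + u_η, θ_s = u_η, θ_ss = u_ηη.
Then θ_t - θ_s = u_σ: the advection term cancels and the PDE becomes the heat equation u_σ = (1/2)u_ηη on η ∈ ℝ.
Initial data: u(η,0) = θ(η,0) = -2sin(3η) - 2sin(5η).
On η ∈ ℝ each mode satisfies (sin(nη))″ = -n² sin(nη), so exp(-n²σ/2) sin(nη) solves the heat equation; by superposition u(η,σ) = Σ c_n exp(-n²σ/2) sin(nη).
Reading off the coefficients: c_3=-2, c_5=-2, so u(η,σ) = -2exp(-9σ/2)sin(3η) - 2exp(-25σ/2)sin(5η).
Substituting back η = s + t, σ = t: θ(s,t) = u(s + t, t).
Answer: θ(s, t) = -2exp(-9t/2)sin(3s + 3t) - 2exp(-25t/2)sin(5s + 5t)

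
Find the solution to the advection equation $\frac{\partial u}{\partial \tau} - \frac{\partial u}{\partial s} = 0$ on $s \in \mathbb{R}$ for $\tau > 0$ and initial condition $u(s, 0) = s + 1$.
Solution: By characteristics ($ds/d\tau = -1$), $u(s,\tau) = f(s + \tau)$ with $f = u( \cdot , 0)$.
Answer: $u(s, \tau) = \tau + s + 1$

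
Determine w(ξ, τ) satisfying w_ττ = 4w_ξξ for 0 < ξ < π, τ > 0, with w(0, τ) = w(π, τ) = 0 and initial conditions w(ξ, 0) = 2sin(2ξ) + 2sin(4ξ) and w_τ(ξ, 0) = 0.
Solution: Separating variables: w = Σ [A_n cos(ω_n τ) + B_n sin(ω_n τ)] sin(nξ), ω_n = 2n. From ICs: A_2=2, A_4=2.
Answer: w(ξ, τ) = 2sin(2ξ)cos(4τ) + 2sin(4ξ)cos(8τ)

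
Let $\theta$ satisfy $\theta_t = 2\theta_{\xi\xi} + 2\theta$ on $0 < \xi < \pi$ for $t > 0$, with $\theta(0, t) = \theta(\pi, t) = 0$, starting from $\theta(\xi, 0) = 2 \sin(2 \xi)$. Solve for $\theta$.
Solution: Substitute $\theta = e^{2t}u$, i.e. $u = e^{-2t}\theta$.
By the product rule, $\theta_t = e^{2t}(u_t + 2u)$, $\theta_{\xi\xi} = e^{2t}u_{\xi\xi}$.
Substituting into the PDE and dividing by $e^{2t}$: $u_t + 2u = 2u_{\xi\xi} + 2u$.
The lower-order terms cancel, leaving the standard heat equation $u_t = 2u_{\xi\xi}$.
Initial data for $u$: $u(\xi,0) = \theta(\xi,0) = 2 \sin(2 \xi)$. The boundary conditions carry over: $u(0,t) = u(\pi,t) = 0$.
Solve for $u$:
  Using separation of variables $u = X(\xi)G(t)$:
  Eigenfunctions: $\sin(n\xi)$, $n = 1, 2, 3, \ldots$
  General solution: $u(\xi, t) = \sum c_n \sin(n\xi) e^{-2n^2 t}$
  Matching $u(\xi,0) = 2 \sin(2 \xi)$ term by term: $c_2=2$.
Hence $u(\xi,t) = 2 e^{-8 t} \sin(2 \xi)$.
Transform back: $\theta(\xi,t) = e^{2t}u(\xi,t)$.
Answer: $\theta(\xi, t) = 2 e^{-6 t} \sin(2 \xi)$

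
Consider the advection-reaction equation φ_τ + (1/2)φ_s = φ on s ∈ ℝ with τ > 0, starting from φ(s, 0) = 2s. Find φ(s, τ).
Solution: Substitute φ = exp(τ)u, i.e. u = exp(-τ)φ.
By the product rule, φ_τ = exp(τ)(u_τ + u), φ_s = exp(τ)u_s.
Substituting into the PDE and dividing by exp(τ): u_τ + u + (1/2)u_s = u.
The lower-order terms cancel, leaving the standard advection equation u_τ + (1/2)u_s = 0.
Initial data for u: u(s,0) = φ(s,0) = 2s.
Solve for u:
  By method of characteristics (waves move right with speed 1/2):
  Along characteristics s - (1/2)τ = const, u is constant, so u(s,τ) = f(s - (1/2)τ) with f = u(·, 0).
Hence u(s,τ) = 2s - τ.
Transform back: φ(s,τ) = exp(τ)u(s,τ).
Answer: φ(s, τ) = 2sexp(τ) - τexp(τ)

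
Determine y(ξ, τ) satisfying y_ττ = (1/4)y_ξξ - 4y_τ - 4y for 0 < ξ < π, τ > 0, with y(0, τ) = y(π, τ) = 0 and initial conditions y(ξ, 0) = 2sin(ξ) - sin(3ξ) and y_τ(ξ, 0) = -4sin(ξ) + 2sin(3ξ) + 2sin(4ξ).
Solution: Substitute y = exp(-2τ)u, i.e. u = exp(2τ)y.
By the product rule, y_τ = exp(-2τ)(u_τ - 2u), y_ττ = exp(-2τ)(u_ττ - 4u_τ + 4u), y_ξξ = exp(-2τ)u_ξξ.
Substituting into the PDE and dividing by exp(-2τ): u_ττ - 4u_τ + 4u = (1/4)u_ξξ - 4(u_τ - 2u) - 4u.
The lower-order terms cancel, leaving the standard wave equation u_ττ = (1/4)u_ξξ.
Initial data for u: u(ξ,0) = y(ξ,0) = 2sin(ξ) - sin(3ξ); u_τ(ξ,0) = y_τ(ξ,0) + 2y(ξ,0) = 2sin(4ξ). The boundary conditions carry over: u(0,τ) = u(π,τ) = 0.
Solve for u:
  Using separation of variables u = X(ξ)T(τ):
  Eigenfunctions: sin(nξ), n = 1, 2, 3, ...
  General solution: u(ξ, τ) = Σ [A_n cos(n τ/2) + B_n sin(n τ/2)] sin(nξ)
  From u(ξ,0) = 2sin(ξ) - sin(3ξ): A_1=2, A_3=-1. From u_τ(ξ,0) = 2sin(4ξ), using u_τ(ξ,0) = Σ ω_n B_n sin(nξ) with ω_n = n/2: B_4 = 2/2 = 1.
Hence u(ξ,τ) = 2sin(ξ)cos(τ/2) - sin(3ξ)cos(3τ/2) + sin(4ξ)sin(2τ).
Transform back: y(ξ,τ) = exp(-2τ)u(ξ,τ).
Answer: y(ξ, τ) = 2exp(-2τ)sin(ξ)cos(τ/2) - exp(-2τ)sin(3ξ)cos(3τ/2) + exp(-2τ)sin(4ξ)sin(2τ)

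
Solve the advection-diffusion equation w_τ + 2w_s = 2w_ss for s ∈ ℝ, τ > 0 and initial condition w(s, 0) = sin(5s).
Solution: Change to a moving frame: let η = s - 2τ, σ = τ and write w(s,τ) = u(η,σ).
By the chain rule w_τ = u_σ - 2u_η, w_s = u_η, w_ss = u_ηη.
Then w_τ + 2w_s = u_σ: the advection term cancels and the PDE becomes the heat equation u_σ = 2u_ηη on η ∈ ℝ.
Initial data: u(η,0) = w(η,0) = sin(5η).
On η ∈ ℝ each mode satisfies (sin(nη))″ = -n² sin(nη), so exp(-2n²σ) sin(nη) solves the heat equation; by superposition u(η,σ) = Σ c_n exp(-2n²σ) sin(nη).
Reading off the coefficients: c_5=1, so u(η,σ) = exp(-50σ)sin(5η).
Substituting back η = s - 2τ, σ = τ: w(s,τ) = u(s - 2τ, τ).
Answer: w(s, τ) = exp(-50τ)sin(5s - 10τ)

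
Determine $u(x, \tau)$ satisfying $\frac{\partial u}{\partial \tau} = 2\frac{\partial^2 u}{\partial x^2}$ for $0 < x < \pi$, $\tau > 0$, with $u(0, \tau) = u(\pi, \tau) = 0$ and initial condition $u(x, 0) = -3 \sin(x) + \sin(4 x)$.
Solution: Separating variables: $u = \sum c_n e^{-2n^2\tau} \sin(nx)$. From $u(x,0) = -3 \sin(x) + \sin(4 x)$: $c_1=-3, c_4=1$.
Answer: $u(x, \tau) = -3 e^{-2 \tau} \sin(x) + e^{-32 \tau} \sin(4 x)$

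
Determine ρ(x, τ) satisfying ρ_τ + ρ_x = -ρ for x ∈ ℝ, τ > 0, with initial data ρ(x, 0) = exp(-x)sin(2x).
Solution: Substitute ρ = exp(-x)u, i.e. u = exp(x)ρ.
By the product rule, ρ_x = exp(-x)(u_x - u), ρ_τ = exp(-x)u_τ.
Substituting into the PDE and dividing by exp(-x): u_τ + (u_x - u) = -u.
The lower-order terms cancel, leaving the standard advection equation u_τ + u_x = 0.
Initial data for u: u(x,0) = exp(x)ρ(x,0) = sin(2x).
Solve for u:
  By method of characteristics (waves move right with speed 1):
  Along characteristics x - τ = const, u is constant, so u(x,τ) = f(x - τ) with f = u(·, 0).
Hence u(x,τ) = sin(2x - 2τ).
Transform back: ρ(x,τ) = exp(-x)u(x,τ).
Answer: ρ(x, τ) = exp(-x)sin(2x - 2τ)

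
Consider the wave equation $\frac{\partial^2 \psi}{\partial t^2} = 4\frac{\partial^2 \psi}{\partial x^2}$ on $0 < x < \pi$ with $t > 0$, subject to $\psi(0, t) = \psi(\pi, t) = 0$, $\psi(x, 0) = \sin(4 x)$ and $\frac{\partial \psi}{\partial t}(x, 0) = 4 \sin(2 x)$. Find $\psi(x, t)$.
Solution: Using separation of variables $\psi = X(x)T(t)$:
Eigenfunctions: $\sin(nx)$, $n = 1, 2, 3, \ldots$
General solution: $\psi(x, t) = \sum [A_n \cos(2n t) + B_n \sin(2n t)] \sin(nx)$
From $\psi(x,0) = \sin(4 x)$: $A_4=1$. From $\psi_t(x,0) = 4 \sin(2 x)$, using $\psi_t(x,0) = \sum \omega_n B_n \sin(nx)$ with $\omega_n = 2n$: $B_2 = 4/4 = 1$.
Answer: $\psi(x, t) = \sin(4 t) \sin(2 x) + \sin(4 x) \cos(8 t)$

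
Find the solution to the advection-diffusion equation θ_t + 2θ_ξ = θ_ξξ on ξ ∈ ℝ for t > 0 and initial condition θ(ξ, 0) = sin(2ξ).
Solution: Moving frame: η = ξ - 2t, σ = t, θ = u(η,σ), so θ_t = u_σ - 2u_η and θ_ξξ = u_ηη.
Hence θ_t + 2θ_ξ = u_σ and the PDE becomes the heat equation u_σ = u_ηη on η ∈ ℝ.
Initial data: u(η,0) = θ(η,0) = sin(2η). Each mode sin(nη) decays as exp(-n²σ) on ℝ, so u(η,σ) = Σ c_n exp(-n²σ) sin(nη) with c_2=1: u(η,σ) = exp(-4σ)sin(2η).
Substituting back: θ(ξ,t) = u(ξ - 2t, t).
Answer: θ(ξ, t) = -exp(-4t)sin(4t - 2ξ)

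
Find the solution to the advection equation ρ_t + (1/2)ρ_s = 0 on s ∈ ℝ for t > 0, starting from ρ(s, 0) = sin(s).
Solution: By method of characteristics (waves move right with speed 1/2):
Along characteristics s - (1/2)t = const, ρ is constant, so ρ(s,t) = f(s - (1/2)t) with f = ρ(·, 0).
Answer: ρ(s, t) = sin(s - t/2)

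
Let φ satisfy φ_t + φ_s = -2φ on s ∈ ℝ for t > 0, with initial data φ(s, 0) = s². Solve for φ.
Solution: Substitute φ = exp(-2t)u.
Then φ_t = exp(-2t)(u_t - 2u), φ_s = exp(-2t)u_s; substituting and dividing by exp(-2t), the lower-order terms cancel: u_t + u_s = 0 (standard advection equation).
Data for u: u(s,0) = φ(s,0) = s².
By characteristics (ds/dt = 1), u(s,t) = f(s - t) with f = u(·, 0).
So u(s,t) = s² - 2st + t², and φ(s,t) = exp(-2t)u(s,t).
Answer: φ(s, t) = s²exp(-2t) - 2stexp(-2t) + t²exp(-2t)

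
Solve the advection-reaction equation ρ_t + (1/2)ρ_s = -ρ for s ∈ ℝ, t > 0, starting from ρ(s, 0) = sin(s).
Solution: Substitute ρ = exp(-t)u.
Then ρ_t = exp(-t)(u_t - u), ρ_s = exp(-t)u_s; substituting and dividing by exp(-t), the lower-order terms cancel: u_t + (1/2)u_s = 0 (standard advection equation).
Data for u: u(s,0) = ρ(s,0) = sin(s).
By characteristics (ds/dt = 1/2), u(s,t) = f(s - (1/2)t) with f = u(·, 0).
So u(s,t) = sin(s - t/2), and ρ(s,t) = exp(-t)u(s,t).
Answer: ρ(s, t) = exp(-t)sin(s - t/2)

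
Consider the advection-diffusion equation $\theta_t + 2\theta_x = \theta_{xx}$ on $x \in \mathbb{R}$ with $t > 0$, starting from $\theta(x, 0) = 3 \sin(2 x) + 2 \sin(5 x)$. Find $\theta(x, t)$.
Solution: Change to a moving frame: let $\eta = x - 2t$, $\sigma = t$ and write $\theta(x,t) = u(\eta,\sigma)$.
By the chain rule $\theta_t = u_{\sigma} - 2u_{\eta}$, $\theta_x = u_{\eta}$, $\theta_{xx} = u_{\eta\eta}$.
Then $\theta_t + 2\theta_x = u_{\sigma}$: the advection term cancels and the PDE becomes the heat equation $u_{\sigma} = u_{\eta\eta}$ on $\eta \in \mathbb{R}$.
Initial data: $u(\eta,0) = \theta(\eta,0) = 3 \sin(2 \eta) + 2 \sin(5 \eta)$.
On $\eta \in \mathbb{R}$ each mode satisfies $(\sin(n\eta))'' = -n^2 \sin(n\eta)$, so $e^{-n^2\sigma} \sin(n\eta)$ solves the heat equation; by superposition $u(\eta,\sigma) = \sum c_n e^{-n^2\sigma} \sin(n\eta)$.
Reading off the coefficients: $c_2=3, c_5=2$, so $u(\eta,\sigma) = 3 e^{-4 \sigma} \sin(2 \eta) + 2 e^{-25 \sigma} \sin(5 \eta)$.
Substituting back $\eta = x - 2t$, $\sigma = t$: $\theta(x,t) = u(x - 2t, t)$.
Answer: $\theta(x, t) = -3 e^{-4 t} \sin(4 t - 2 x) - 2 e^{-25 t} \sin(10 t - 5 x)$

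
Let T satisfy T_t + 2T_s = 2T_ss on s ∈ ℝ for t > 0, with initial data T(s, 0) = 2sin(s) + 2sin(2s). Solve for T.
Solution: Change to a moving frame: let η = s - 2t, σ = t and write T(s,t) = u(η,σ).
By the chain rule T_t = u_σ - 2u_η, T_s = u_η, T_ss = u_ηη.
Then T_t + 2T_s = u_σ: the advection term cancels and the PDE becomes the heat equation u_σ = 2u_ηη on η ∈ ℝ.
Initial data: u(η,0) = T(η,0) = 2sin(η) + 2sin(2η).
On η ∈ ℝ each mode satisfies (sin(nη))″ = -n² sin(nη), so exp(-2n²σ) sin(nη) solves the heat equation; by superposition u(η,σ) = Σ c_n exp(-2n²σ) sin(nη).
Reading off the coefficients: c_1=2, c_2=2, so u(η,σ) = 2exp(-2σ)sin(η) + 2exp(-8σ)sin(2η).
Substituting back η = s - 2t, σ = t: T(s,t) = u(s - 2t, t).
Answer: T(s, t) = 2exp(-2t)sin(s - 2t) + 2exp(-8t)sin(2s - 4t)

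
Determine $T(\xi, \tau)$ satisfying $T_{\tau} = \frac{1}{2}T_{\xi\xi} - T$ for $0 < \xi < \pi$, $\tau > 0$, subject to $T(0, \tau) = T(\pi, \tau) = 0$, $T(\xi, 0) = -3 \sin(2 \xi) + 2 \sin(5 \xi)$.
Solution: Substitute $T = e^{-\tau}u$.
Then $T_{\tau} = e^{-\tau}(u_{\tau} - u)$, $T_{\xi\xi} = e^{-\tau}u_{\xi\xi}$; substituting and dividing by $e^{-\tau}$, the lower-order terms cancel: $u_{\tau} = \frac{1}{2}u_{\xi\xi}$ (standard heat equation).
Data for $u$: $u(\xi,0) = T(\xi,0) = -3 \sin(2 \xi) + 2 \sin(5 \xi)$. The boundary conditions carry over: $u(0,\tau) = u(\pi,\tau) = 0$.
Separating variables: $u = \sum c_n e^{-n^2\tau/2} \sin(n\xi)$. From $u(\xi,0) = -3 \sin(2 \xi) + 2 \sin(5 \xi)$: $c_2=-3, c_5=2$.
So $u(\xi,\tau) = -3 e^{-2 \tau} \sin(2 \xi) + 2 e^{-25 \tau/2} \sin(5 \xi)$, and $T(\xi,\tau) = e^{-\tau}u(\xi,\tau)$.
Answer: $T(\xi, \tau) = -3 e^{-3 \tau} \sin(2 \xi) + 2 e^{-27 \tau/2} \sin(5 \xi)$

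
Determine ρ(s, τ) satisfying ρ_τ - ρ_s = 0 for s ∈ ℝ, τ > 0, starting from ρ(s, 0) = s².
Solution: By method of characteristics (waves move left with speed 1):
Along characteristics s + τ = const, ρ is constant, so ρ(s,τ) = f(s + τ) with f = ρ(·, 0).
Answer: ρ(s, τ) = s² + 2sτ + τ²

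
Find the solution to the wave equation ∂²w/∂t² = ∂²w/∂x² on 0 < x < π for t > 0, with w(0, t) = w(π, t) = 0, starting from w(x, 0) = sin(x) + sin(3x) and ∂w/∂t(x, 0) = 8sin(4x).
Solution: Separating variables: w = Σ [A_n cos(ω_n t) + B_n sin(ω_n t)] sin(nx), ω_n = n. From ICs (B_n = velocity coefficient / ω_n): A_1=1, A_3=1, B_4=2.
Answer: w(x, t) = 2sin(4t)sin(4x) + sin(x)cos(t) + sin(3x)cos(3t)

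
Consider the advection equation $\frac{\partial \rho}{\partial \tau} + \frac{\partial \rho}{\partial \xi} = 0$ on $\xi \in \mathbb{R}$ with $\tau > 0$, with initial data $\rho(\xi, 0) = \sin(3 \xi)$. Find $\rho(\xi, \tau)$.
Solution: By characteristics ($d\xi/d\tau = 1$), $\rho(\xi,\tau) = f(\xi - \tau)$ with $f = \rho( \cdot , 0)$.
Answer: $\rho(\xi, \tau) = - \sin(3 \tau - 3 \xi)$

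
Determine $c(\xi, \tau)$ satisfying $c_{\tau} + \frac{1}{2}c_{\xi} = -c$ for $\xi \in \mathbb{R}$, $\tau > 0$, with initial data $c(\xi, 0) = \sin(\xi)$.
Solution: Substitute $c = e^{-\tau}u$, i.e. $u = e^{\tau}c$.
By the product rule, $c_{\tau} = e^{-\tau}(u_{\tau} - u)$, $c_{\xi} = e^{-\tau}u_{\xi}$.
Substituting into the PDE and dividing by $e^{-\tau}$: $u_{\tau} - u + \frac{1}{2}u_{\xi} = -u$.
The lower-order terms cancel, leaving the standard advection equation $u_{\tau} + \frac{1}{2}u_{\xi} = 0$.
Initial data for $u$: $u(\xi,0) = c(\xi,0) = \sin(\xi)$.
Solve for $u$:
  By method of characteristics (waves move right with speed 1/2):
  Along characteristics $\xi - \frac{1}{2}\tau =$ const, $u$ is constant, so $u(\xi,\tau) = f(\xi - \frac{1}{2}\tau)$ with $f = u( \cdot , 0)$.
Hence $u(\xi,\tau) = \sin(\xi - \tau/2)$.
Transform back: $c(\xi,\tau) = e^{-\tau}u(\xi,\tau)$.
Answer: $c(\xi, \tau) = - e^{-\tau} \sin(\tau/2 - \xi)$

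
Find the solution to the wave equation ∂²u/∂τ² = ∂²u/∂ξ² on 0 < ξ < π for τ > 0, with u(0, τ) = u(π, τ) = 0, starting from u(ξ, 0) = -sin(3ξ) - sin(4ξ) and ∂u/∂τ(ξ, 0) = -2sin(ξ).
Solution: Separating variables: u = Σ [A_n cos(ω_n τ) + B_n sin(ω_n τ)] sin(nξ), ω_n = n. From ICs (B_n = velocity coefficient / ω_n): A_3=-1, A_4=-1, B_1=-2.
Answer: u(ξ, τ) = -2sin(ξ)sin(τ) - sin(3ξ)cos(3τ) - sin(4ξ)cos(4τ)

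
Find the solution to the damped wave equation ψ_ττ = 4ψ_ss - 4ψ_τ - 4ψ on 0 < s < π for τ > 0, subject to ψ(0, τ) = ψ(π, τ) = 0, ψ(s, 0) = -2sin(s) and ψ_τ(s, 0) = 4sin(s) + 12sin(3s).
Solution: Substitute ψ = exp(-2τ)u, i.e. u = exp(2τ)ψ.
By the product rule, ψ_τ = exp(-2τ)(u_τ - 2u), ψ_ττ = exp(-2τ)(u_ττ - 4u_τ + 4u), ψ_ss = exp(-2τ)u_ss.
Substituting into the PDE and dividing by exp(-2τ): u_ττ - 4u_τ + 4u = 4u_ss - 4(u_τ - 2u) - 4u.
The lower-order terms cancel, leaving the standard wave equation u_ττ = 4u_ss.
Initial data for u: u(s,0) = ψ(s,0) = -2sin(s); u_τ(s,0) = ψ_τ(s,0) + 2ψ(s,0) = 12sin(3s). The boundary conditions carry over: u(0,τ) = u(π,τ) = 0.
Solve for u:
  Using separation of variables u = X(s)T(τ):
  Eigenfunctions: sin(ns), n = 1, 2, 3, ...
  General solution: u(s, τ) = Σ [A_n cos(2n τ) + B_n sin(2n τ)] sin(ns)
  From u(s,0) = -2sin(s): A_1=-2. From u_τ(s,0) = 12sin(3s), using u_τ(s,0) = Σ ω_n B_n sin(ns) with ω_n = 2n: B_3 = 12/6 = 2.
Hence u(s,τ) = -2sin(s)cos(2τ) + 2sin(3s)sin(6τ).
Transform back: ψ(s,τ) = exp(-2τ)u(s,τ).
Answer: ψ(s, τ) = -2exp(-2τ)sin(s)cos(2τ) + 2exp(-2τ)sin(3s)sin(6τ)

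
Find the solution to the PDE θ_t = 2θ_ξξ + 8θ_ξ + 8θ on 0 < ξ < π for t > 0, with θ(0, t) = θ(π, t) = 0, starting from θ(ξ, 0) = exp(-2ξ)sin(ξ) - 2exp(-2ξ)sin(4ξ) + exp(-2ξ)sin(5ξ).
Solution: Substitute θ = exp(-2ξ)u, i.e. u = exp(2ξ)θ.
By the product rule, θ_ξ = exp(-2ξ)(u_ξ - 2u), θ_ξξ = exp(-2ξ)(u_ξξ - 4u_ξ + 4u), θ_t = exp(-2ξ)u_t.
Substituting into the PDE and dividing by exp(-2ξ): u_t = 2(u_ξξ - 4u_ξ + 4u) + 8(u_ξ - 2u) + 8u.
The lower-order terms cancel, leaving the standard heat equation u_t = 2u_ξξ.
Initial data for u: u(ξ,0) = exp(2ξ)θ(ξ,0) = sin(ξ) - 2sin(4ξ) + sin(5ξ). The boundary conditions carry over: u(0,t) = u(π,t) = 0.
Solve for u:
  Using separation of variables u = X(ξ)G(t):
  Eigenfunctions: sin(nξ), n = 1, 2, 3, ...
  General solution: u(ξ, t) = Σ c_n sin(nξ) exp(-2n² t)
  Matching u(ξ,0) = sin(ξ) - 2sin(4ξ) + sin(5ξ) term by term: c_1=1, c_4=-2, c_5=1.
Hence u(ξ,t) = exp(-2t)sin(ξ) - 2exp(-32t)sin(4ξ) + exp(-50t)sin(5ξ).
Transform back: θ(ξ,t) = exp(-2ξ)u(ξ,t).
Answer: θ(ξ, t) = exp(-2t)exp(-2ξ)sin(ξ) - 2exp(-32t)exp(-2ξ)sin(4ξ) + exp(-50t)exp(-2ξ)sin(5ξ)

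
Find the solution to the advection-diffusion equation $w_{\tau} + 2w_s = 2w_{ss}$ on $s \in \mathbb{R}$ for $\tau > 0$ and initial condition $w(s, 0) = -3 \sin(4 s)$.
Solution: Moving frame: $\eta = s - 2\tau$, $\sigma = \tau$, $w = u(\eta,\sigma)$, so $w_{\tau} = u_{\sigma} - 2u_{\eta}$ and $w_{ss} = u_{\eta\eta}$.
Hence $w_{\tau} + 2w_s = u_{\sigma}$ and the PDE becomes the heat equation $u_{\sigma} = 2u_{\eta\eta}$ on $\eta \in \mathbb{R}$.
Initial data: $u(\eta,0) = w(\eta,0) = -3 \sin(4 \eta)$. Each mode $\sin(n\eta)$ decays as $e^{-2n^2\sigma}$ on $\mathbb{R}$, so $u(\eta,\sigma) = \sum c_n e^{-2n^2\sigma} \sin(n\eta)$ with $c_4=-3$: $u(\eta,\sigma) = -3 e^{-32 \sigma} \sin(4 \eta)$.
Substituting back: $w(s,\tau) = u(s - 2\tau, \tau)$.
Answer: $w(s, \tau) = 3 e^{-32 \tau} \sin(8 \tau - 4 s)$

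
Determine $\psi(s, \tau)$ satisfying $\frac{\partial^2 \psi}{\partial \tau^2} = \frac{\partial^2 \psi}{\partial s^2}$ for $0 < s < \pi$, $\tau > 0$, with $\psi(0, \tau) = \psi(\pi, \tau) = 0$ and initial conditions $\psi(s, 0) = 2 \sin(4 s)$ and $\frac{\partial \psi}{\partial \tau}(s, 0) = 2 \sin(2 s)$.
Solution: Separating variables: $\psi = \sum [A_n \cos(\omega_n \tau) + B_n \sin(\omega_n \tau)] \sin(ns)$, $\omega_n = n$. From ICs ($B_n$ = velocity coefficient / $\omega_n$): $A_4=2, B_2=1$.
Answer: $\psi(s, \tau) = \sin(2 \tau) \sin(2 s) + 2 \sin(4 s) \cos(4 \tau)$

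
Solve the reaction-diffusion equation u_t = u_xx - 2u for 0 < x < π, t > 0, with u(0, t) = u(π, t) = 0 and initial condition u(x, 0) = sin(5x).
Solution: Substitute u = exp(-2t)w, i.e. w = exp(2t)u.
By the product rule, u_t = exp(-2t)(w_t - 2w), u_xx = exp(-2t)w_xx.
Substituting into the PDE and dividing by exp(-2t): w_t - 2w = w_xx - 2w.
The lower-order terms cancel, leaving the standard heat equation w_t = w_xx.
Initial data for w: w(x,0) = u(x,0) = sin(5x). The boundary conditions carry over: w(0,t) = w(π,t) = 0.
Solve for w:
  Using separation of variables w = X(x)T(t):
  Eigenfunctions: sin(nx), n = 1, 2, 3, ...
  General solution: w(x, t) = Σ c_n sin(nx) exp(-n² t)
  Matching w(x,0) = sin(5x) term by term: c_5=1.
Hence w(x,t) = exp(-25t)sin(5x).
Transform back: u(x,t) = exp(-2t)w(x,t).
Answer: u(x, t) = exp(-27t)sin(5x)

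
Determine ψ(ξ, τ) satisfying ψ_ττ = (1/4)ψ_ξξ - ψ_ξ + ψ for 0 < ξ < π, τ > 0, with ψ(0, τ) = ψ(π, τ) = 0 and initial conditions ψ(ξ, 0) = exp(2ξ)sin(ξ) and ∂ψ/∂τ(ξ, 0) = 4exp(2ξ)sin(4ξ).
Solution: Substitute ψ = exp(2ξ)u.
Then ψ_ξ = exp(2ξ)(u_ξ + 2u), ψ_ξξ = exp(2ξ)(u_ξξ + 4u_ξ + 4u), ψ_ττ = exp(2ξ)u_ττ; substituting and dividing by exp(2ξ), the lower-order terms cancel: u_ττ = (1/4)u_ξξ (standard wave equation).
Data for u: u(ξ,0) = exp(-2ξ)ψ(ξ,0) = sin(ξ); u_τ(ξ,0) = exp(-2ξ)ψ_τ(ξ,0) = 4sin(4ξ). The boundary conditions carry over: u(0,τ) = u(π,τ) = 0.
Separating variables: u = Σ [A_n cos(ω_n τ) + B_n sin(ω_n τ)] sin(nξ), ω_n = n/2. From ICs (B_n = velocity coefficient / ω_n): A_1=1, B_4=2.
So u(ξ,τ) = sin(ξ)cos(τ/2) + 2sin(4ξ)sin(2τ), and ψ(ξ,τ) = exp(2ξ)u(ξ,τ).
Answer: ψ(ξ, τ) = exp(2ξ)sin(ξ)cos(τ/2) + 2exp(2ξ)sin(4ξ)sin(2τ)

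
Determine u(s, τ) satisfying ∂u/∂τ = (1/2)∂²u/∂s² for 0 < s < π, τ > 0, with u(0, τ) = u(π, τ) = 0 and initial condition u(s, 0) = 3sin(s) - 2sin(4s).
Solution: Using separation of variables u = X(s)T(τ):
Eigenfunctions: sin(ns), n = 1, 2, 3, ...
General solution: u(s, τ) = Σ c_n sin(ns) exp(-n² τ/2)
Matching u(s,0) = 3sin(s) - 2sin(4s) term by term: c_1=3, c_4=-2.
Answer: u(s, τ) = -2exp(-8τ)sin(4s) + 3exp(-τ/2)sin(s)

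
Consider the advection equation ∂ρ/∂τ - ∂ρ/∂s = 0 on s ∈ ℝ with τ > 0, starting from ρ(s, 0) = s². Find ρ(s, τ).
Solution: By method of characteristics (waves move left with speed 1):
Along characteristics s + τ = const, ρ is constant, so ρ(s,τ) = f(s + τ) with f = ρ(·, 0).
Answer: ρ(s, τ) = s² + 2sτ + τ²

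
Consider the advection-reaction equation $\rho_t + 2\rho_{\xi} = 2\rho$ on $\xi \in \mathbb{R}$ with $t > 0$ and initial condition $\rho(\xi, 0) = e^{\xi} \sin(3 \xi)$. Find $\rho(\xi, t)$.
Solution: Substitute $\rho = e^{\xi}u$, i.e. $u = e^{-\xi}\rho$.
By the product rule, $\rho_{\xi} = e^{\xi}(u_{\xi} + u)$, $\rho_t = e^{\xi}u_t$.
Substituting into the PDE and dividing by $e^{\xi}$: $u_t + 2(u_{\xi} + u) = 2u$.
The lower-order terms cancel, leaving the standard advection equation $u_t + 2u_{\xi} = 0$.
Initial data for $u$: $u(\xi,0) = e^{-\xi}\rho(\xi,0) = \sin(3 \xi)$.
Solve for $u$:
  By method of characteristics (waves move right with speed 2):
  Along characteristics $\xi - 2t =$ const, $u$ is constant, so $u(\xi,t) = f(\xi - 2t)$ with $f = u( \cdot , 0)$.
Hence $u(\xi,t) = - \sin(6 t - 3 \xi)$.
Transform back: $\rho(\xi,t) = e^{\xi}u(\xi,t)$.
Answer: $\rho(\xi, t) = e^{\xi} \sin(3 \xi - 6 t)$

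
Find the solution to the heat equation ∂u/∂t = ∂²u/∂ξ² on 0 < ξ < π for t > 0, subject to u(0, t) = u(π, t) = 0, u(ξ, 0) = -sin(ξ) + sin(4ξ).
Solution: Separating variables: u = Σ c_n exp(-n²t) sin(nξ). From u(ξ,0) = -sin(ξ) + sin(4ξ): c_1=-1, c_4=1.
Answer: u(ξ, t) = -exp(-t)sin(ξ) + exp(-16t)sin(4ξ)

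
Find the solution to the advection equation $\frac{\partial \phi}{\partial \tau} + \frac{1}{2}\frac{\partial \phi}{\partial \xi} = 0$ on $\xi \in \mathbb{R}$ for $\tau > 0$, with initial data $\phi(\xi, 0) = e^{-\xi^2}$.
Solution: By method of characteristics (waves move right with speed 1/2):
Along characteristics $\xi - \frac{1}{2}\tau =$ const, $\phi$ is constant, so $\phi(\xi,\tau) = f(\xi - \frac{1}{2}\tau)$ with $f = \phi( \cdot , 0)$.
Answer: $\phi(\xi, \tau) = e^{-(-\tau/2 + \xi)^2}$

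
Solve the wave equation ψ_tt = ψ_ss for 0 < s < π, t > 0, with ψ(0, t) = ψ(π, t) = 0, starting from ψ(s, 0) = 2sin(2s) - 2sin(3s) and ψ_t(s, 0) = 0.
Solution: Using separation of variables ψ = X(s)T(t):
Eigenfunctions: sin(ns), n = 1, 2, 3, ...
General solution: ψ(s, t) = Σ [A_n cos(n t) + B_n sin(n t)] sin(ns)
From ψ(s,0) = 2sin(2s) - 2sin(3s): A_2=2, A_3=-2. From ψ_t(s,0) = 0: all B_n = 0.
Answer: ψ(s, t) = 2sin(2s)cos(2t) - 2sin(3s)cos(3t)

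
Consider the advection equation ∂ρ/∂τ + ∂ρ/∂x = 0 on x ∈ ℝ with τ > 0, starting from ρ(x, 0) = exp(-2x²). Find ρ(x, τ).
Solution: By method of characteristics (waves move right with speed 1):
Along characteristics x - τ = const, ρ is constant, so ρ(x,τ) = f(x - τ) with f = ρ(·, 0).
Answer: ρ(x, τ) = exp(-2(x - τ)²)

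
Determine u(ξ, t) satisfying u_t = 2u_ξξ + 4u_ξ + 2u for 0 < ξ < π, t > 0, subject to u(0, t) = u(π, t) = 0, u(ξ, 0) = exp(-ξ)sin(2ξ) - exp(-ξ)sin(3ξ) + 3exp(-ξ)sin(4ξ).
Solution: Substitute u = exp(-ξ)w, i.e. w = exp(ξ)u.
By the product rule, u_ξ = exp(-ξ)(w_ξ - w), u_ξξ = exp(-ξ)(w_ξξ - 2w_ξ + w), u_t = exp(-ξ)w_t.
Substituting into the PDE and dividing by exp(-ξ): w_t = 2(w_ξξ - 2w_ξ + w) + 4(w_ξ - w) + 2w.
The lower-order terms cancel, leaving the standard heat equation w_t = 2w_ξξ.
Initial data for w: w(ξ,0) = exp(ξ)u(ξ,0) = sin(2ξ) - sin(3ξ) + 3sin(4ξ). The boundary conditions carry over: w(0,t) = w(π,t) = 0.
Solve for w:
  Using separation of variables w = X(ξ)T(t):
  Eigenfunctions: sin(nξ), n = 1, 2, 3, ...
  General solution: w(ξ, t) = Σ c_n sin(nξ) exp(-2n² t)
  Matching w(ξ,0) = sin(2ξ) - sin(3ξ) + 3sin(4ξ) term by term: c_2=1, c_3=-1, c_4=3.
Hence w(ξ,t) = exp(-8t)sin(2ξ) - exp(-18t)sin(3ξ) + 3exp(-32t)sin(4ξ).
Transform back: u(ξ,t) = exp(-ξ)w(ξ,t).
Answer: u(ξ, t) = exp(-8t)exp(-ξ)sin(2ξ) - exp(-18t)exp(-ξ)sin(3ξ) + 3exp(-32t)exp(-ξ)sin(4ξ)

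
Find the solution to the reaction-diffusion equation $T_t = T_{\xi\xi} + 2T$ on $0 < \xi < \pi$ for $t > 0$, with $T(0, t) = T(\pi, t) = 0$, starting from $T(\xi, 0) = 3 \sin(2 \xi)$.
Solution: Substitute $T = e^{2t}u$.
Then $T_t = e^{2t}(u_t + 2u)$, $T_{\xi\xi} = e^{2t}u_{\xi\xi}$; substituting and dividing by $e^{2t}$, the lower-order terms cancel: $u_t = u_{\xi\xi}$ (standard heat equation).
Data for $u$: $u(\xi,0) = T(\xi,0) = 3 \sin(2 \xi)$. The boundary conditions carry over: $u(0,t) = u(\pi,t) = 0$.
Separating variables: $u = \sum c_n e^{-n^2t} \sin(n\xi)$. From $u(\xi,0) = 3 \sin(2 \xi)$: $c_2=3$.
So $u(\xi,t) = 3 e^{-4 t} \sin(2 \xi)$, and $T(\xi,t) = e^{2t}u(\xi,t)$.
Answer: $T(\xi, t) = 3 e^{-2 t} \sin(2 \xi)$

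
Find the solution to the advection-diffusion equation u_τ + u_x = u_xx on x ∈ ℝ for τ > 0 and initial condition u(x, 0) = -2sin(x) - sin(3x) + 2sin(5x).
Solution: Moving frame: η = x - τ, σ = τ, u = w(η,σ), so u_τ = w_σ - w_η and u_xx = w_ηη.
Hence u_τ + u_x = w_σ and the PDE becomes the heat equation w_σ = w_ηη on η ∈ ℝ.
Initial data: w(η,0) = u(η,0) = -2sin(η) - sin(3η) + 2sin(5η). Each mode sin(nη) decays as exp(-n²σ) on ℝ, so w(η,σ) = Σ c_n exp(-n²σ) sin(nη) with c_1=-2, c_3=-1, c_5=2: w(η,σ) = -2exp(-σ)sin(η) - exp(-9σ)sin(3η) + 2exp(-25σ)sin(5η).
Substituting back: u(x,τ) = w(x - τ, τ).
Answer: u(x, τ) = -2exp(-τ)sin(x - τ) - exp(-9τ)sin(3x - 3τ) + 2exp(-25τ)sin(5x - 5τ)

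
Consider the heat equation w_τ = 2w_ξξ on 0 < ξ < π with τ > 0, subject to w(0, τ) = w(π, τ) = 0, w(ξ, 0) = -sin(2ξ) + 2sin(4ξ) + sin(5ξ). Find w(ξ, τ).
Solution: Separating variables: w = Σ c_n exp(-2n²τ) sin(nξ). From w(ξ,0) = -sin(2ξ) + 2sin(4ξ) + sin(5ξ): c_2=-1, c_4=2, c_5=1.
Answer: w(ξ, τ) = -exp(-8τ)sin(2ξ) + 2exp(-32τ)sin(4ξ) + exp(-50τ)sin(5ξ)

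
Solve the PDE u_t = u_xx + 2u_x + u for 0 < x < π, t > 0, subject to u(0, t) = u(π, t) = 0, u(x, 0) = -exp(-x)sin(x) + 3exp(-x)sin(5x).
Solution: Substitute u = exp(-x)w, i.e. w = exp(x)u.
By the product rule, u_x = exp(-x)(w_x - w), u_xx = exp(-x)(w_xx - 2w_x + w), u_t = exp(-x)w_t.
Substituting into the PDE and dividing by exp(-x): w_t = (w_xx - 2w_x + w) + 2(w_x - w) + w.
The lower-order terms cancel, leaving the standard heat equation w_t = w_xx.
Initial data for w: w(x,0) = exp(x)u(x,0) = -sin(x) + 3sin(5x). The boundary conditions carry over: w(0,t) = w(π,t) = 0.
Solve for w:
  Using separation of variables w = X(x)T(t):
  Eigenfunctions: sin(nx), n = 1, 2, 3, ...
  General solution: w(x, t) = Σ c_n sin(nx) exp(-n² t)
  Matching w(x,0) = -sin(x) + 3sin(5x) term by term: c_1=-1, c_5=3.
Hence w(x,t) = -exp(-t)sin(x) + 3exp(-25t)sin(5x).
Transform back: u(x,t) = exp(-x)w(x,t).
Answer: u(x, t) = -exp(-t)exp(-x)sin(x) + 3exp(-25t)exp(-x)sin(5x)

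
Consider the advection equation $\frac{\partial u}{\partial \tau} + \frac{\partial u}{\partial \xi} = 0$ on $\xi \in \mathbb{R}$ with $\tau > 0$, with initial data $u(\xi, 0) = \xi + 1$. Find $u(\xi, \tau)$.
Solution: By method of characteristics (waves move right with speed 1):
Along characteristics $\xi - \tau =$ const, $u$ is constant, so $u(\xi,\tau) = f(\xi - \tau)$ with $f = u( \cdot , 0)$.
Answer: $u(\xi, \tau) = - \tau + \xi + 1$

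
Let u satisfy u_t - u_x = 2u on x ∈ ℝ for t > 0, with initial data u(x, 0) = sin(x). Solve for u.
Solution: Substitute u = exp(2t)w.
Then u_t = exp(2t)(w_t + 2w), u_x = exp(2t)w_x; substituting and dividing by exp(2t), the lower-order terms cancel: w_t - w_x = 0 (standard advection equation).
Data for w: w(x,0) = u(x,0) = sin(x).
By characteristics (dx/dt = -1), w(x,t) = f(x + t) with f = w(·, 0).
So w(x,t) = sin(t + x), and u(x,t) = exp(2t)w(x,t).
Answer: u(x, t) = exp(2t)sin(t + x)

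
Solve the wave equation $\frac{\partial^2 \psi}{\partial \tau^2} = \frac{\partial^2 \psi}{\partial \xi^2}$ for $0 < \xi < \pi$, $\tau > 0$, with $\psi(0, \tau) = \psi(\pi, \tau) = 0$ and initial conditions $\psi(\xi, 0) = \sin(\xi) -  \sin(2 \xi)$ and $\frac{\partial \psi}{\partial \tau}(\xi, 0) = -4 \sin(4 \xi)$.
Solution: Using separation of variables $\psi = X(\xi)T(\tau)$:
Eigenfunctions: $\sin(n\xi)$, $n = 1, 2, 3, \ldots$
General solution: $\psi(\xi, \tau) = \sum [A_n \cos(n \tau) + B_n \sin(n \tau)] \sin(n\xi)$
From $\psi(\xi,0) = \sin(\xi) - \sin(2 \xi)$: $A_1=1, A_2=-1$. From $\psi_{\tau}(\xi,0) = -4 \sin(4 \xi)$, using $\psi_{\tau}(\xi,0) = \sum \omega_n B_n \sin(n\xi)$ with $\omega_n = n$: $B_4 = (-4)/4 = -1$.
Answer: $\psi(\xi, \tau) = - \sin(4 \tau) \sin(4 \xi) + \sin(\xi) \cos(\tau) -  \sin(2 \xi) \cos(2 \tau)$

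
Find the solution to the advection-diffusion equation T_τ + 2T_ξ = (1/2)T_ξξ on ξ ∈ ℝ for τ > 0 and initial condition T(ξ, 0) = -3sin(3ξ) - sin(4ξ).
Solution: Moving frame: η = ξ - 2τ, σ = τ, T = u(η,σ), so T_τ = u_σ - 2u_η and T_ξξ = u_ηη.
Hence T_τ + 2T_ξ = u_σ and the PDE becomes the heat equation u_σ = (1/2)u_ηη on η ∈ ℝ.
Initial data: u(η,0) = T(η,0) = -3sin(3η) - sin(4η). Each mode sin(nη) decays as exp(-n²σ/2) on ℝ, so u(η,σ) = Σ c_n exp(-n²σ/2) sin(nη) with c_3=-3, c_4=-1: u(η,σ) = -exp(-8σ)sin(4η) - 3exp(-9σ/2)sin(3η).
Substituting back: T(ξ,τ) = u(ξ - 2τ, τ).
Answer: T(ξ, τ) = -exp(-8τ)sin(4ξ - 8τ) - 3exp(-9τ/2)sin(3ξ - 6τ)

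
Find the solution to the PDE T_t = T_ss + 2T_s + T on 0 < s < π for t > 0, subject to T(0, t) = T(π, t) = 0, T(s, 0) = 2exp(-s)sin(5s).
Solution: Substitute T = exp(-s)u.
Then T_s = exp(-s)(u_s - u), T_ss = exp(-s)(u_ss - 2u_s + u), T_t = exp(-s)u_t; substituting and dividing by exp(-s), the lower-order terms cancel: u_t = u_ss (standard heat equation).
Data for u: u(s,0) = exp(s)T(s,0) = 2sin(5s). The boundary conditions carry over: u(0,t) = u(π,t) = 0.
Separating variables: u = Σ c_n exp(-n²t) sin(ns). From u(s,0) = 2sin(5s): c_5=2.
So u(s,t) = 2exp(-25t)sin(5s), and T(s,t) = exp(-s)u(s,t).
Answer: T(s, t) = 2exp(-s)exp(-25t)sin(5s)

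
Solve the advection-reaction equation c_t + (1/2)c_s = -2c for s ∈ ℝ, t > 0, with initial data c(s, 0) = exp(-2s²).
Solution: Substitute c = exp(-2t)u.
Then c_t = exp(-2t)(u_t - 2u), c_s = exp(-2t)u_s; substituting and dividing by exp(-2t), the lower-order terms cancel: u_t + (1/2)u_s = 0 (standard advection equation).
Data for u: u(s,0) = c(s,0) = exp(-2s²).
By characteristics (ds/dt = 1/2), u(s,t) = f(s - (1/2)t) with f = u(·, 0).
So u(s,t) = exp(-2(s - t/2)²), and c(s,t) = exp(-2t)u(s,t).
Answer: c(s, t) = exp(-2t)exp(-2(s - t/2)²)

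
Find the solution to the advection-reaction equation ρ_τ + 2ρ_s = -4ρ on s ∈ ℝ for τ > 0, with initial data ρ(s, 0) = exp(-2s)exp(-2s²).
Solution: Substitute ρ = exp(-2s)u, i.e. u = exp(2s)ρ.
By the product rule, ρ_s = exp(-2s)(u_s - 2u), ρ_τ = exp(-2s)u_τ.
Substituting into the PDE and dividing by exp(-2s): u_τ + 2(u_s - 2u) = -4u.
The lower-order terms cancel, leaving the standard advection equation u_τ + 2u_s = 0.
Initial data for u: u(s,0) = exp(2s)ρ(s,0) = exp(-2s²).
Solve for u:
  By method of characteristics (waves move right with speed 2):
  Along characteristics s - 2τ = const, u is constant, so u(s,τ) = f(s - 2τ) with f = u(·, 0).
Hence u(s,τ) = exp(-2(s - 2τ)²).
Transform back: ρ(s,τ) = exp(-2s)u(s,τ).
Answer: ρ(s, τ) = exp(-2s)exp(-2(s - 2τ)²)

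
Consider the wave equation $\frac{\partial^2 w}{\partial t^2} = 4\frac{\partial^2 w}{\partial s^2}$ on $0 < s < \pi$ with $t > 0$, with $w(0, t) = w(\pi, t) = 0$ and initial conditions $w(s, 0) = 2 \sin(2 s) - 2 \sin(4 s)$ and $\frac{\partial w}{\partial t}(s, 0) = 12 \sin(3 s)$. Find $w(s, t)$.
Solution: Using separation of variables $w = X(s)T(t)$:
Eigenfunctions: $\sin(ns)$, $n = 1, 2, 3, \ldots$
General solution: $w(s, t) = \sum [A_n \cos(2n t) + B_n \sin(2n t)] \sin(ns)$
From $w(s,0) = 2 \sin(2 s) - 2 \sin(4 s)$: $A_2=2, A_4=-2$. From $w_t(s,0) = 12 \sin(3 s)$, using $w_t(s,0) = \sum \omega_n B_n \sin(ns)$ with $\omega_n = 2n$: $B_3 = 12/6 = 2$.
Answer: $w(s, t) = 2 \sin(2 s) \cos(4 t) + 2 \sin(3 s) \sin(6 t) - 2 \sin(4 s) \cos(8 t)$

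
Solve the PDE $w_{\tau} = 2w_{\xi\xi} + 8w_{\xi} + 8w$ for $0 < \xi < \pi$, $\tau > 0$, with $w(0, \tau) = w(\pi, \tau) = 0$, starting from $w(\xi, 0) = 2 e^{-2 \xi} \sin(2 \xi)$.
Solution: Substitute $w = e^{-2\xi}u$, i.e. $u = e^{2\xi}w$.
By the product rule, $w_{\xi} = e^{-2\xi}(u_{\xi} - 2u)$, $w_{\xi\xi} = e^{-2\xi}(u_{\xi\xi} - 4u_{\xi} + 4u)$, $w_{\tau} = e^{-2\xi}u_{\tau}$.
Substituting into the PDE and dividing by $e^{-2\xi}$: $u_{\tau} = 2(u_{\xi\xi} - 4u_{\xi} + 4u) + 8(u_{\xi} - 2u) + 8u$.
The lower-order terms cancel, leaving the standard heat equation $u_{\tau} = 2u_{\xi\xi}$.
Initial data for $u$: $u(\xi,0) = e^{2\xi}w(\xi,0) = 2 \sin(2 \xi)$. The boundary conditions carry over: $u(0,\tau) = u(\pi,\tau) = 0$.
Solve for $u$:
  Using separation of variables $u = X(\xi)T(\tau)$:
  Eigenfunctions: $\sin(n\xi)$, $n = 1, 2, 3, \ldots$
  General solution: $u(\xi, \tau) = \sum c_n \sin(n\xi) e^{-2n^2 \tau}$
  Matching $u(\xi,0) = 2 \sin(2 \xi)$ term by term: $c_2=2$.
Hence $u(\xi,\tau) = 2 e^{-8 \tau} \sin(2 \xi)$.
Transform back: $w(\xi,\tau) = e^{-2\xi}u(\xi,\tau)$.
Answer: $w(\xi, \tau) = 2 e^{-8 \tau} e^{-2 \xi} \sin(2 \xi)$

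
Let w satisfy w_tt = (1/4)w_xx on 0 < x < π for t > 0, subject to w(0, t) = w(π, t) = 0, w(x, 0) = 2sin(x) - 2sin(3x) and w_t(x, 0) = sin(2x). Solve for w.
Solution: Using separation of variables w = X(x)T(t):
Eigenfunctions: sin(nx), n = 1, 2, 3, ...
General solution: w(x, t) = Σ [A_n cos(n t/2) + B_n sin(n t/2)] sin(nx)
From w(x,0) = 2sin(x) - 2sin(3x): A_1=2, A_3=-2. From w_t(x,0) = sin(2x), using w_t(x,0) = Σ ω_n B_n sin(nx) with ω_n = n/2: B_2 = 1/1 = 1.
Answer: w(x, t) = sin(t)sin(2x) + 2sin(x)cos(t/2) - 2sin(3x)cos(3t/2)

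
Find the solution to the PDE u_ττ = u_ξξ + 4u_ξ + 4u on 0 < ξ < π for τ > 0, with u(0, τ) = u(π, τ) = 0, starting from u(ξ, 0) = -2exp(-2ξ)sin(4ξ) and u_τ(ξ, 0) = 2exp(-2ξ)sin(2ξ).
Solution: Substitute u = exp(-2ξ)w, i.e. w = exp(2ξ)u.
By the product rule, u_ξ = exp(-2ξ)(w_ξ - 2w), u_ξξ = exp(-2ξ)(w_ξξ - 4w_ξ + 4w), u_ττ = exp(-2ξ)w_ττ.
Substituting into the PDE and dividing by exp(-2ξ): w_ττ = (w_ξξ - 4w_ξ + 4w) + 4(w_ξ - 2w) + 4w.
The lower-order terms cancel, leaving the standard wave equation w_ττ = w_ξξ.
Initial data for w: w(ξ,0) = exp(2ξ)u(ξ,0) = -2sin(4ξ); w_τ(ξ,0) = exp(2ξ)u_τ(ξ,0) = 2sin(2ξ). The boundary conditions carry over: w(0,τ) = w(π,τ) = 0.
Solve for w:
  Using separation of variables w = X(ξ)T(τ):
  Eigenfunctions: sin(nξ), n = 1, 2, 3, ...
  General solution: w(ξ, τ) = Σ [A_n cos(n τ) + B_n sin(n τ)] sin(nξ)
  From w(ξ,0) = -2sin(4ξ): A_4=-2. From w_τ(ξ,0) = 2sin(2ξ), using w_τ(ξ,0) = Σ ω_n B_n sin(nξ) with ω_n = n: B_2 = 2/2 = 1.
Hence w(ξ,τ) = sin(2ξ)sin(2τ) - 2sin(4ξ)cos(4τ).
Transform back: u(ξ,τ) = exp(-2ξ)w(ξ,τ).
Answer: u(ξ, τ) = exp(-2ξ)sin(2ξ)sin(2τ) - 2exp(-2ξ)sin(4ξ)cos(4τ)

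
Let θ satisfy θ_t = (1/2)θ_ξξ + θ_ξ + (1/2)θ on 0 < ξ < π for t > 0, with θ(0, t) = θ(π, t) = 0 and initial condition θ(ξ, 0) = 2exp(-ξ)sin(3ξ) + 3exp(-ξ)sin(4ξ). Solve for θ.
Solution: Substitute θ = exp(-ξ)u, i.e. u = exp(ξ)θ.
By the product rule, θ_ξ = exp(-ξ)(u_ξ - u), θ_ξξ = exp(-ξ)(u_ξξ - 2u_ξ + u), θ_t = exp(-ξ)u_t.
Substituting into the PDE and dividing by exp(-ξ): u_t = (1/2)(u_ξξ - 2u_ξ + u) + (u_ξ - u) + (1/2)u.
The lower-order terms cancel, leaving the standard heat equation u_t = (1/2)u_ξξ.
Initial data for u: u(ξ,0) = exp(ξ)θ(ξ,0) = 2sin(3ξ) + 3sin(4ξ). The boundary conditions carry over: u(0,t) = u(π,t) = 0.
Solve for u:
  Using separation of variables u = X(ξ)G(t):
  Eigenfunctions: sin(nξ), n = 1, 2, 3, ...
  General solution: u(ξ, t) = Σ c_n sin(nξ) exp(-n² t/2)
  Matching u(ξ,0) = 2sin(3ξ) + 3sin(4ξ) term by term: c_3=2, c_4=3.
Hence u(ξ,t) = 3exp(-8t)sin(4ξ) + 2exp(-9t/2)sin(3ξ).
Transform back: θ(ξ,t) = exp(-ξ)u(ξ,t).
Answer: θ(ξ, t) = 3exp(-8t)exp(-ξ)sin(4ξ) + 2exp(-9t/2)exp(-ξ)sin(3ξ)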